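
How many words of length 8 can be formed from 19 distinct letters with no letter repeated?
P(19,8) = 19!/(19-8)! = 3047466240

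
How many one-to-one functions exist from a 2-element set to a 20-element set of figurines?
P(20,2) = 20!/(20-2)! = 380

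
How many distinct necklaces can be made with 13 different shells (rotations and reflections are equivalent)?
(13-1)!/2 = 479001600/2 = 239500800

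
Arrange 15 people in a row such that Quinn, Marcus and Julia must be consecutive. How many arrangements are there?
Treat the 3 as one block: (15-3+1)! × 3! = 6227020800 × 6 = 37362124800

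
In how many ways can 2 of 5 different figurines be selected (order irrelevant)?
C(5,2) = 5!/(2!×3!) = 10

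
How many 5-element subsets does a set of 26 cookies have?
C(26,5) = 26!/(5!×21!) = 65780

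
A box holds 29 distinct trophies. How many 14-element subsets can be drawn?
C(29,14) = 29!/(14!×15!) = 77558760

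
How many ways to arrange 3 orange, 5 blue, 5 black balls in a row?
13! / (3! × 5! × 5!) = 72072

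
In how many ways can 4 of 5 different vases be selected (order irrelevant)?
C(5,4) = 5!/(4!×1!) = 5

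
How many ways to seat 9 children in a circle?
Circular: fix one position, arrange the rest. (9-1)! = 40320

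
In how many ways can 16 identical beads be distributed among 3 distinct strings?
C(16+3-1, 3-1) = C(18, 2) = 153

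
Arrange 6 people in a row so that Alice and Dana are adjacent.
Treat as block: (6-1)! × 2! = 120 × 2 = 240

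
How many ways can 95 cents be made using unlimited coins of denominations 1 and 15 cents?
Coefficient of x^95 in 1/(1-x^1) · 1/(1-x^15). Use j coins of 15 for j = 0..⌊95/15⌋ = 6, the rest in 1s: 6 + 1 = 7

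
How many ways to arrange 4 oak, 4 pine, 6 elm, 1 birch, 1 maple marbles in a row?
16! / (4! × 4! × 6! × 1! × 1!) = 50450400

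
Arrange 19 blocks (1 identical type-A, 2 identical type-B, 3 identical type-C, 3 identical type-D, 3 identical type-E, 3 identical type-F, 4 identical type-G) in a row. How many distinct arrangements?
19! / (1! × 2! × 3! × 3! × 3! × 3! × 4!) = 1955457504000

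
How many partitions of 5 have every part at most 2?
Let r_j(i) = number of partitions of i into parts ≤ j, for i = 0..5. r_1(i) = 1 for all i; r_j(i) = r_{j-1}(i) + r_j(i-j). Rows j = 2..2: ≤2: 1 1 2 2 3 3. r_2(5) = 3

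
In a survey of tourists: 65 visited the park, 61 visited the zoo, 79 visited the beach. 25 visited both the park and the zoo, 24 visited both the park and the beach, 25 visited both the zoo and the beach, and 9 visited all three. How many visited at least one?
|A∪B∪C| = 65+61+79-25-24-25+9 = 140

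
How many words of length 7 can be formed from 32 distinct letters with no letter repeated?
P(32,7) = 32!/(32-7)! = 16963914240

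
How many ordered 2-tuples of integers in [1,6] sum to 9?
Coefficient of x^9 in (x + x² + ... + x^6)^2. By inclusion-exclusion on dice exceeding 6: Σ_j (-1)^j C(2,j)·C(9-1-6j, 1) = C(2,0)·C(8,1) - C(2,1)·C(2,1) = 1·8 - 2·2 = 4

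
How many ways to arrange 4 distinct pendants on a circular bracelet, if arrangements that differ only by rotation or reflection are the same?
(4-1)!/2 = 6/2 = 3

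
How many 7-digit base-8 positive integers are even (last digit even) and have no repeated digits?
Last∈{0,2,4,6}. Last=0: 5040. Last nonzero: 3×6×P(6,5) = 12960. Total = 18000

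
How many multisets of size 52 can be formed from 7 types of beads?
C(52+7-1, 7-1) = C(58, 6) = 40475358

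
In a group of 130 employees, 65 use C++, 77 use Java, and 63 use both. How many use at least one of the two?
|A∪B| = |A| + |B| - |A∩B| = 65 + 77 - 63 = 79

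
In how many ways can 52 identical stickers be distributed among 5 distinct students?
C(52+5-1, 5-1) = C(56, 4) = 367290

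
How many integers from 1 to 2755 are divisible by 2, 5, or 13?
⌊2755/2⌋+⌊2755/5⌋+⌊2755/13⌋ - ⌊2755/10⌋-⌊2755/26⌋-⌊2755/65⌋ + ⌊2755/130⌋ = 1377+551+211 - 275-105-42 + 21 = 1738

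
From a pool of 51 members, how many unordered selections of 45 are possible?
C(51,45) = 51!/(45!×6!) = 18009460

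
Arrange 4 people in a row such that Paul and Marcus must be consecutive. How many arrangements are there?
Treat the 2 as one block: (4-2+1)! × 2! = 6 × 2 = 12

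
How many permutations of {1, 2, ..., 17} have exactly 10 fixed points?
Choose the 10 fixed points C(17,10) = 19448, derange the rest: !7 = Σ_{j=0}^{7} (-1)^j·7!/j! = 5040 - 5040 + 2520 - 840 + 210 - 42 + 7 - 1 = 1854. Product = 19448 × 1854 = 36056592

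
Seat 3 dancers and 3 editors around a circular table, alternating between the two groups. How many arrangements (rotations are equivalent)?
Fix one of the dancers: (3-1)! ways for the remaining dancers, × 3! ways for the editors = 2 × 6 = 12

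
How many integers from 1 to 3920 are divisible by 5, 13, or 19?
⌊3920/5⌋+⌊3920/13⌋+⌊3920/19⌋ - ⌊3920/65⌋-⌊3920/95⌋-⌊3920/247⌋ + ⌊3920/1235⌋ = 784+301+206 - 60-41-15 + 3 = 1178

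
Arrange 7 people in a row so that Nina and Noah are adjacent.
Treat as block: (7-1)! × 2! = 720 × 2 = 1440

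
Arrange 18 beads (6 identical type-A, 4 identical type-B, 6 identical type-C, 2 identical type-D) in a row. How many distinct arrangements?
18! / (6! × 4! × 6! × 2!) = 257297040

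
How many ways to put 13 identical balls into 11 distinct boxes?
C(13+11-1, 11-1) = C(23, 10) = 1144066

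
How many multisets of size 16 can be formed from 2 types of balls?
C(16+2-1, 2-1) = C(17, 1) = 17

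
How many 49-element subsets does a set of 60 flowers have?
C(60,49) = 60!/(49!×11!) = 342700125300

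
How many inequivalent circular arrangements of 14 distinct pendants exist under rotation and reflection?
(14-1)!/2 = 6227020800/2 = 3113510400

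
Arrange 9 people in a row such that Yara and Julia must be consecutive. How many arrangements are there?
Treat the 2 as one block: (9-2+1)! × 2! = 40320 × 2 = 80640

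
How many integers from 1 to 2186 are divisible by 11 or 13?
⌊2186/11⌋ + ⌊2186/13⌋ - ⌊2186/143⌋ = 198 + 168 - 15 = 351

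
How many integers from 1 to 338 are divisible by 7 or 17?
⌊338/7⌋ + ⌊338/17⌋ - ⌊338/119⌋ = 48 + 19 - 2 = 65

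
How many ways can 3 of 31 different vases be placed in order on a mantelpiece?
P(31,3) = 31!/(31-3)! = 26970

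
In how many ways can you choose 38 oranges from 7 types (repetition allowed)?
C(38+7-1, 7-1) = C(44, 6) = 7059052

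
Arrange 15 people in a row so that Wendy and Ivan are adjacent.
Treat as block: (15-1)! × 2! = 87178291200 × 2 = 174356582400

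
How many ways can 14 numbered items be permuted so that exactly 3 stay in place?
Choose the 3 fixed points C(14,3) = 364, derange the rest: !11 = Σ_{j=0}^{11} (-1)^j·11!/j! = 39916800 - 39916800 + 19958400 - 6652800 + 1663200 - 332640 + 55440 - 7920 + 990 - 110 + 11 - 1 = 14684570. Product = 364 × 14684570 = 5345183480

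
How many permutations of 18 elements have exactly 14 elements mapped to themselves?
Choose the 14 fixed points C(18,14) = 3060, derange the rest: !4 = Σ_{j=0}^{4} (-1)^j·4!/j! = 24 - 24 + 12 - 4 + 1 = 9. Product = 3060 × 9 = 27540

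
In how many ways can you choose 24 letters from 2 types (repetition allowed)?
C(24+2-1, 2-1) = C(25, 1) = 25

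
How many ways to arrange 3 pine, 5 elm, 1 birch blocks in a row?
9! / (3! × 5! × 1!) = 504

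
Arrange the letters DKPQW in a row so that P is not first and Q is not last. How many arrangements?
By inclusion-exclusion: 5! - 2×(5-1)! + (5-2)! = 120 - 48 + 6 = 78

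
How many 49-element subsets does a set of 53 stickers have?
C(53,49) = 53!/(49!×4!) = 292825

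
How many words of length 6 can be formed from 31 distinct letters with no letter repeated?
P(31,6) = 31!/(31-6)! = 530122320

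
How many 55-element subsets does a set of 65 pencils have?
C(65,55) = 65!/(55!×10!) = 179013799328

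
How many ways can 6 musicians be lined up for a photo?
6! = 720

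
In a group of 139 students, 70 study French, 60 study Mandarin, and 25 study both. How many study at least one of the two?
|A∪B| = |A| + |B| - |A∩B| = 70 + 60 - 25 = 105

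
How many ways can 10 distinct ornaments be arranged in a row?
10! = 3628800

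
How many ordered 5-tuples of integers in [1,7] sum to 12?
Coefficient of x^12 in (x + x² + ... + x^7)^5. By inclusion-exclusion on dice exceeding 7: Σ_j (-1)^j C(5,j)·C(12-1-7j, 4) = C(5,0)·C(11,4) - C(5,1)·C(4,4) = 1·330 - 5·1 = 325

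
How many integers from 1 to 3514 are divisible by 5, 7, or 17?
⌊3514/5⌋+⌊3514/7⌋+⌊3514/17⌋ - ⌊3514/35⌋-⌊3514/85⌋-⌊3514/119⌋ + ⌊3514/595⌋ = 702+502+206 - 100-41-29 + 5 = 1245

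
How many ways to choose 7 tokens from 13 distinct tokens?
C(13,7) = 13!/(7!×6!) = 1716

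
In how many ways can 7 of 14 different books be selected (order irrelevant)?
C(14,7) = 14!/(7!×7!) = 3432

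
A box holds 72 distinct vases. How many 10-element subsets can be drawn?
C(72,10) = 72!/(10!×62!) = 536211932256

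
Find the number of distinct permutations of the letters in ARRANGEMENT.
11! / (2! × 2! × 2! × 1! × 2! × 1! × 1!) = 2494800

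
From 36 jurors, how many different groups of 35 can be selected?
C(36,35) = 36!/(35!×1!) = 36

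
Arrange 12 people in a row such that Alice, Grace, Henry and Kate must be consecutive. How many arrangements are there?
Treat the 4 as one block: (12-4+1)! × 4! = 362880 × 24 = 8709120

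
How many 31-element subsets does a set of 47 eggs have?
C(47,31) = 47!/(31!×16!) = 1503232609098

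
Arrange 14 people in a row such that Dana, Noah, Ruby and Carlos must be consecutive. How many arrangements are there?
Treat the 4 as one block: (14-4+1)! × 4! = 39916800 × 24 = 958003200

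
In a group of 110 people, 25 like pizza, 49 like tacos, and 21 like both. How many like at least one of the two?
|A∪B| = |A| + |B| - |A∩B| = 25 + 49 - 21 = 53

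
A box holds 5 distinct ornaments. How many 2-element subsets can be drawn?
C(5,2) = 5!/(2!×3!) = 10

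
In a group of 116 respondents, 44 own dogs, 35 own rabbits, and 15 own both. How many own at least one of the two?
|A∪B| = |A| + |B| - |A∩B| = 44 + 35 - 15 = 64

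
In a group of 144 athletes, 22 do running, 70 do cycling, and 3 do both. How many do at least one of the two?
|A∪B| = |A| + |B| - |A∩B| = 22 + 70 - 3 = 89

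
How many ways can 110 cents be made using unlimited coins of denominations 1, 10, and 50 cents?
Coefficient of x^110 in 1/(1-x^1) · 1/(1-x^10) · 1/(1-x^50). Case on j = number of 50-cent coins (j = 0..2); remainder r = 110 - 50j is made from {1,10} in ⌊r/10⌋+1 ways. r = 110, 60, 10 → 12 + 7 + 2 = 21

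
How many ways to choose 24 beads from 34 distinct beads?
C(34,24) = 34!/(24!×10!) = 131128140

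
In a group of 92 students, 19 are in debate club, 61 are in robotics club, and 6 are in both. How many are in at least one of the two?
|A∪B| = |A| + |B| - |A∩B| = 19 + 61 - 6 = 74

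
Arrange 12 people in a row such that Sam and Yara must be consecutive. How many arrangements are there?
Treat the 2 as one block: (12-2+1)! × 2! = 39916800 × 2 = 79833600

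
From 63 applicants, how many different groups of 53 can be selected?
C(63,53) = 63!/(53!×10!) = 127805525001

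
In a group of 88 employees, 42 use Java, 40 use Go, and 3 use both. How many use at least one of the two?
|A∪B| = |A| + |B| - |A∩B| = 42 + 40 - 3 = 79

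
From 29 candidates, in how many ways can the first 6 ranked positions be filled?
P(29,6) = 29!/(29-6)! = 342014400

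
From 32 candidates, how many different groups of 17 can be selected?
C(32,17) = 32!/(17!×15!) = 565722720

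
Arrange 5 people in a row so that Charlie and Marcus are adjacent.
Treat as block: (5-1)! × 2! = 24 × 2 = 48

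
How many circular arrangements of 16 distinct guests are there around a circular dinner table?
Circular: fix one position, arrange the rest. (16-1)! = 1307674368000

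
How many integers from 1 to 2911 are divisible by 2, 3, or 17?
⌊2911/2⌋+⌊2911/3⌋+⌊2911/17⌋ - ⌊2911/6⌋-⌊2911/34⌋-⌊2911/51⌋ + ⌊2911/102⌋ = 1455+970+171 - 485-85-57 + 28 = 1997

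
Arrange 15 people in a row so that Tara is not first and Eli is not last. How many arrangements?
By inclusion-exclusion: 15! - 2×(15-1)! + (15-2)! = 1307674368000 - 174356582400 + 6227020800 = 1139544806400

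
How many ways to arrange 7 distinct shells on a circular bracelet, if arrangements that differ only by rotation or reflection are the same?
(7-1)!/2 = 720/2 = 360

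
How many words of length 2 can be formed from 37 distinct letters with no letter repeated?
P(37,2) = 37!/(37-2)! = 1332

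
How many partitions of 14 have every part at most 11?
Let r_j(i) = number of partitions of i into parts ≤ j, for i = 0..14. r_1(i) = 1 for all i; r_j(i) = r_{j-1}(i) + r_j(i-j). Rows j = 2..11: ≤2: 1 1 2 2 3 3 4 4 5 5 6 6 7 7 8; ≤3: 1 1 2 3 4 5 7 8 10 12 14 16 19 21 24; ≤4: 1 1 2 3 5 6 9 11 15 18 23 27 34 39 47; ≤5: 1 1 2 3 5 7 10 13 18 23 30 37 47 57 70; ≤6: 1 1 2 3 5 7 11 14 20 26 35 44 58 71 90; ≤7: 1 1 2 3 5 7 11 15 21 28 38 49 65 82 105; ≤8: 1 1 2 3 5 7 11 15 22 29 40 52 70 89 116; ≤9: 1 1 2 3 5 7 11 15 22 30 41 54 73 94 123; ≤10: 1 1 2 3 5 7 11 15 22 30 42 55 75 97 128; ≤11: 1 1 2 3 5 7 11 15 22 30 42 56 76 99 131. r_11(14) = 131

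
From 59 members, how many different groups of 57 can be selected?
C(59,57) = 59!/(57!×2!) = 1711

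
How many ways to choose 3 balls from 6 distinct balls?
C(6,3) = 6!/(3!×3!) = 20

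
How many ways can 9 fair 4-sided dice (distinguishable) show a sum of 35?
Coefficient of x^35 in (x + x² + ... + x^4)^9. By inclusion-exclusion on dice exceeding 4: Σ_j (-1)^j C(9,j)·C(35-1-4j, 8) = C(9,0)·C(34,8) - C(9,1)·C(30,8) + C(9,2)·C(26,8) - C(9,3)·C(22,8) + C(9,4)·C(18,8) - C(9,5)·C(14,8) + C(9,6)·C(10,8) = 1·18156204 - 9·5852925 + 36·1562275 - 84·319770 + 126·43758 - 126·3003 + 84·45 = 9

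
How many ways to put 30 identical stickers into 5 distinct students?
C(30+5-1, 5-1) = C(34, 4) = 46376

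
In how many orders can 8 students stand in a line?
8! = 40320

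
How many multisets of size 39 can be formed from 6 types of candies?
C(39+6-1, 6-1) = C(44, 5) = 1086008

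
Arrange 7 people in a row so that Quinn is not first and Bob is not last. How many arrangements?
By inclusion-exclusion: 7! - 2×(7-1)! + (7-2)! = 5040 - 1440 + 120 = 3720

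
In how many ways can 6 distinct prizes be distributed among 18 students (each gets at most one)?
P(18,6) = 18!/(18-6)! = 13366080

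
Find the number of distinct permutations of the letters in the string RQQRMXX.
7! / (2! × 2! × 1! × 2!) = 630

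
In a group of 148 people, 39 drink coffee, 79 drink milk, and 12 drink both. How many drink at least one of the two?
|A∪B| = |A| + |B| - |A∩B| = 39 + 79 - 12 = 106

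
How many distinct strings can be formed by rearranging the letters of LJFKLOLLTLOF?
12! / (1! × 2! × 2! × 1! × 5! × 1!) = 997920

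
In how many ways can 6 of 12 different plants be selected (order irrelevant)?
C(12,6) = 12!/(6!×6!) = 924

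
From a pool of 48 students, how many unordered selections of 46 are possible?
C(48,46) = 48!/(46!×2!) = 1128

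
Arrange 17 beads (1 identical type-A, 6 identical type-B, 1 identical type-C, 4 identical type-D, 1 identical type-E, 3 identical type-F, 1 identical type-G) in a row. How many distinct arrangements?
17! / (1! × 6! × 1! × 4! × 1! × 3! × 1!) = 3430627200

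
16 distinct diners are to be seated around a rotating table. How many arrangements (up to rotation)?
Circular: fix one position, arrange the rest. (16-1)! = 1307674368000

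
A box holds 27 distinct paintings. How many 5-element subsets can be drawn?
C(27,5) = 27!/(5!×22!) = 80730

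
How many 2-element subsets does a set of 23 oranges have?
C(23,2) = 23!/(2!×21!) = 253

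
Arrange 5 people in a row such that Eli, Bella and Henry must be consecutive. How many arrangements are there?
Treat the 3 as one block: (5-3+1)! × 3! = 6 × 6 = 36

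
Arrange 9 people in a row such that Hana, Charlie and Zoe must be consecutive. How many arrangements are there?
Treat the 3 as one block: (9-3+1)! × 3! = 5040 × 6 = 30240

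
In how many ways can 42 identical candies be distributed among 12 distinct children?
C(42+12-1, 12-1) = C(53, 11) = 76223753060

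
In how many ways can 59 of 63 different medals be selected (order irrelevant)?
C(63,59) = 63!/(59!×4!) = 595665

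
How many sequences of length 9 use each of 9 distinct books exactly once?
9! = 362880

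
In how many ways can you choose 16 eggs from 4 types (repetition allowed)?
C(16+4-1, 4-1) = C(19, 3) = 969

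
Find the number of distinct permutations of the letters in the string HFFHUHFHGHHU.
12! / (6! × 3! × 2! × 1!) = 55440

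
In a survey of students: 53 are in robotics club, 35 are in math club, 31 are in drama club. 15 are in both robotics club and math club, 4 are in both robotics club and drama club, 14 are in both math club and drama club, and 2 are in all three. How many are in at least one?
|A∪B∪C| = 53+35+31-15-4-14+2 = 88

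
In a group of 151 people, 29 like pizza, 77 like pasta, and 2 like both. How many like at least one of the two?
|A∪B| = |A| + |B| - |A∩B| = 29 + 77 - 2 = 104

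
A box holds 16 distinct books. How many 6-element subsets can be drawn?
C(16,6) = 16!/(6!×10!) = 8008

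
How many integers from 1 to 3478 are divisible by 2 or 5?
⌊3478/2⌋ + ⌊3478/5⌋ - ⌊3478/10⌋ = 1739 + 695 - 347 = 2087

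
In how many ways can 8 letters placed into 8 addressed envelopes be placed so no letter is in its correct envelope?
!8 = Σ_{j=0}^{8} (-1)^j·8!/j! = 40320 - 40320 + 20160 - 6720 + 1680 - 336 + 56 - 8 + 1 = 14833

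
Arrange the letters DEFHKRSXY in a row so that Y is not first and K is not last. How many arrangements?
By inclusion-exclusion: 9! - 2×(9-1)! + (9-2)! = 362880 - 80640 + 5040 = 287280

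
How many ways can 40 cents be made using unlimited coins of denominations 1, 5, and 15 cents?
Coefficient of x^40 in 1/(1-x^1) · 1/(1-x^5) · 1/(1-x^15). Case on j = number of 15-cent coins (j = 0..2); remainder r = 40 - 15j is made from {1,5} in ⌊r/5⌋+1 ways. r = 40, 25, 10 → 9 + 6 + 3 = 18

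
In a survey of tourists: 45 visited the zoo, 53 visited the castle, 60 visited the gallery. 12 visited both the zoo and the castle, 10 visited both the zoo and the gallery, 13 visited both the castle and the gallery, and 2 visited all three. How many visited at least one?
|A∪B∪C| = 45+53+60-12-10-13+2 = 125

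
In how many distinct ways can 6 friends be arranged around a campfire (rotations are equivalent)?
Circular: fix one position, arrange the rest. (6-1)! = 120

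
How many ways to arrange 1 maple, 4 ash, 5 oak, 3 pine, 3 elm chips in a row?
16! / (1! × 4! × 5! × 3! × 3!) = 201801600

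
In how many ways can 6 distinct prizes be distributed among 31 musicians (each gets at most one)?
P(31,6) = 31!/(31-6)! = 530122320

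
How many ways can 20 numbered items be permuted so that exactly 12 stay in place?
Choose the 12 fixed points C(20,12) = 125970, derange the rest: !8 = Σ_{j=0}^{8} (-1)^j·8!/j! = 40320 - 40320 + 20160 - 6720 + 1680 - 336 + 56 - 8 + 1 = 14833. Product = 125970 × 14833 = 1868513010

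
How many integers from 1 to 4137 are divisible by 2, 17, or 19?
⌊4137/2⌋+⌊4137/17⌋+⌊4137/19⌋ - ⌊4137/34⌋-⌊4137/38⌋-⌊4137/323⌋ + ⌊4137/646⌋ = 2068+243+217 - 121-108-12 + 6 = 2293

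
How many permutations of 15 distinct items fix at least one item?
Complement of the derangements. !15 = Σ_{j=0}^{15} (-1)^j·15!/j! = 1307674368000 - 1307674368000 + 653837184000 - 217945728000 + 54486432000 - 10897286400 + 1816214400 - 259459200 + 32432400 - 3603600 + 360360 - 32760 + 2730 - 210 + 15 - 1 = 481066515734. 15! - !15 = 1307674368000 - 481066515734 = 826607852266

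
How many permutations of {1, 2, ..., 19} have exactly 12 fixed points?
Choose the 12 fixed points C(19,12) = 50388, derange the rest: !7 = Σ_{j=0}^{7} (-1)^j·7!/j! = 5040 - 5040 + 2520 - 840 + 210 - 42 + 7 - 1 = 1854. Product = 50388 × 1854 = 93419352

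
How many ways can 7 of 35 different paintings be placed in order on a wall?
P(35,7) = 35!/(35-7)! = 33891580800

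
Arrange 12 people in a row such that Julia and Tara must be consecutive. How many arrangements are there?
Treat the 2 as one block: (12-2+1)! × 2! = 39916800 × 2 = 79833600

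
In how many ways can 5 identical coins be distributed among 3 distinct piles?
C(5+3-1, 3-1) = C(7, 2) = 21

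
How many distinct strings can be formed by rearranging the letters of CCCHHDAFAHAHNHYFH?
17! / (6! × 3! × 1! × 1! × 1! × 2! × 3!) = 6861254400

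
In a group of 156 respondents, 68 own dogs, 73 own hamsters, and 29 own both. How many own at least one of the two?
|A∪B| = |A| + |B| - |A∩B| = 68 + 73 - 29 = 112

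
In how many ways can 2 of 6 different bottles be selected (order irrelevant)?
C(6,2) = 6!/(2!×4!) = 15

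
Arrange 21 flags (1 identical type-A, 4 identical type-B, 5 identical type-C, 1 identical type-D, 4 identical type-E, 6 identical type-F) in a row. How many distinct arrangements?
21! / (1! × 4! × 5! × 1! × 4! × 6!) = 1026615189600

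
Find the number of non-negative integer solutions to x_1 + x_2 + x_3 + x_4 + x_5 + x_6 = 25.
C(25+6-1, 6-1) = C(30, 5) = 142506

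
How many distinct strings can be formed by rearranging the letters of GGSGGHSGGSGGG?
13! / (1! × 9! × 3!) = 2860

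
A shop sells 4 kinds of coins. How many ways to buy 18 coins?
C(18+4-1, 4-1) = C(21, 3) = 1330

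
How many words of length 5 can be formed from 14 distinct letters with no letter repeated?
P(14,5) = 14!/(14-5)! = 240240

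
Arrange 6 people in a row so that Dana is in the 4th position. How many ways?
Fix one position: (6-1)! = 120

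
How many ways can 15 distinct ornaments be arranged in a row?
15! = 1307674368000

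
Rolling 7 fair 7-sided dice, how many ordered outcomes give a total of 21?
Coefficient of x^21 in (x + x² + ... + x^7)^7. By inclusion-exclusion on dice exceeding 7: Σ_j (-1)^j C(7,j)·C(21-1-7j, 6) = C(7,0)·C(20,6) - C(7,1)·C(13,6) + C(7,2)·C(6,6) = 1·38760 - 7·1716 + 21·1 = 26769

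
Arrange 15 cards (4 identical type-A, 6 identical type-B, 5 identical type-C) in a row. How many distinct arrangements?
15! / (4! × 6! × 5!) = 630630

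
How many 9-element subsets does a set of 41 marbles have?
C(41,9) = 41!/(9!×32!) = 350343565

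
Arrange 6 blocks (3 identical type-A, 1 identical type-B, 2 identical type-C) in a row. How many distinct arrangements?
6! / (3! × 1! × 2!) = 60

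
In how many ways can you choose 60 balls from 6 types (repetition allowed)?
C(60+6-1, 6-1) = C(65, 5) = 8259888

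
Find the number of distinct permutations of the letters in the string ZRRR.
4! / (3! × 1!) = 4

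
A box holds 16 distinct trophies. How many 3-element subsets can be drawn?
C(16,3) = 16!/(3!×13!) = 560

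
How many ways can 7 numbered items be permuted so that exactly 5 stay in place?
Choose the 5 fixed points C(7,5) = 21, derange the rest: !2 = Σ_{j=0}^{2} (-1)^j·2!/j! = 2 - 2 + 1 = 1. Product = 21 × 1 = 21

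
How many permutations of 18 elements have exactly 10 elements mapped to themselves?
Choose the 10 fixed points C(18,10) = 43758, derange the rest: !8 = Σ_{j=0}^{8} (-1)^j·8!/j! = 40320 - 40320 + 20160 - 6720 + 1680 - 336 + 56 - 8 + 1 = 14833. Product = 43758 × 14833 = 649062414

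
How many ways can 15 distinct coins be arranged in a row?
15! = 1307674368000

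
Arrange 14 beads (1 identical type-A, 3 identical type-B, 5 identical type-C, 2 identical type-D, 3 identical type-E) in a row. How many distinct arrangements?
14! / (1! × 3! × 5! × 2! × 3!) = 10090080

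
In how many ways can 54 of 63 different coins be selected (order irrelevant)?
C(63,54) = 63!/(54!×9!) = 23667689815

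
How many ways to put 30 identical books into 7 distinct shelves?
C(30+7-1, 7-1) = C(36, 6) = 1947792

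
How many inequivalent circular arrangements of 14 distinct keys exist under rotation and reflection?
(14-1)!/2 = 6227020800/2 = 3113510400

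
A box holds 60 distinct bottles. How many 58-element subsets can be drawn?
C(60,58) = 60!/(58!×2!) = 1770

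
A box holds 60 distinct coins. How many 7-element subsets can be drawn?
C(60,7) = 60!/(7!×53!) = 386206920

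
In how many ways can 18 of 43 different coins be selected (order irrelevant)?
C(43,18) = 43!/(18!×25!) = 608359048206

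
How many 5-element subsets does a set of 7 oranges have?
C(7,5) = 7!/(5!×2!) = 21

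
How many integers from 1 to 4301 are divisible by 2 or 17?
⌊4301/2⌋ + ⌊4301/17⌋ - ⌊4301/34⌋ = 2150 + 253 - 126 = 2277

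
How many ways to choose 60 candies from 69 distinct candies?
C(69,60) = 69!/(60!×9!) = 56672074888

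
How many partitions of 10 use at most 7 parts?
By conjugation, equals partitions of 10 into parts ≤ 7. Let r_j(i) = number of partitions of i into parts ≤ j, for i = 0..10. r_1(i) = 1 for all i; r_j(i) = r_{j-1}(i) + r_j(i-j). Rows j = 2..7: ≤2: 1 1 2 2 3 3 4 4 5 5 6; ≤3: 1 1 2 3 4 5 7 8 10 12 14; ≤4: 1 1 2 3 5 6 9 11 15 18 23; ≤5: 1 1 2 3 5 7 10 13 18 23 30; ≤6: 1 1 2 3 5 7 11 14 20 26 35; ≤7: 1 1 2 3 5 7 11 15 21 28 38. r_7(10) = 38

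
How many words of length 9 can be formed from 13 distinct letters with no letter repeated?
P(13,9) = 13!/(13-9)! = 259459200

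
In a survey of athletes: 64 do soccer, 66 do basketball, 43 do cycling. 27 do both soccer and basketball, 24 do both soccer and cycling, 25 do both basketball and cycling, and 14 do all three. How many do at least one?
|A∪B∪C| = 64+66+43-27-24-25+14 = 111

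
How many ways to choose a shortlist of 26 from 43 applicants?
C(43,26) = 43!/(26!×17!) = 421171648758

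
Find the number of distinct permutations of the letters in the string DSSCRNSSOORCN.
13! / (2! × 4! × 2! × 1! × 2! × 2!) = 16216200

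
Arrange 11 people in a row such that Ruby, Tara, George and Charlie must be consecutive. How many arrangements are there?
Treat the 4 as one block: (11-4+1)! × 4! = 40320 × 24 = 967680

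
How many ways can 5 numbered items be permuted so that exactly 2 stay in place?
Choose the 2 fixed points C(5,2) = 10, derange the rest: !3 = Σ_{j=0}^{3} (-1)^j·3!/j! = 6 - 6 + 3 - 1 = 2. Product = 10 × 2 = 20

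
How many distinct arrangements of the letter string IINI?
4! / (3! × 1!) = 4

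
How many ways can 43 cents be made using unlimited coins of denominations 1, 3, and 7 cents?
Coefficient of x^43 in 1/(1-x^1) · 1/(1-x^3) · 1/(1-x^7). Case on j = number of 7-cent coins (j = 0..6); remainder r = 43 - 7j is made from {1,3} in ⌊r/3⌋+1 ways. r = 43, 36, 29, 22, 15, 8, 1 → 15 + 13 + 10 + 8 + 6 + 3 + 1 = 56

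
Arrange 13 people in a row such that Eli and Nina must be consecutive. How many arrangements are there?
Treat the 2 as one block: (13-2+1)! × 2! = 479001600 × 2 = 958003200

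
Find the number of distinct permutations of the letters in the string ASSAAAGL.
8! / (1! × 1! × 4! × 2!) = 840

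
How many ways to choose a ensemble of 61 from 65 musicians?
C(65,61) = 65!/(61!×4!) = 677040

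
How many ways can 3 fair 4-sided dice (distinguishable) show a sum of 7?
Coefficient of x^7 in (x + x² + ... + x^4)^3. By inclusion-exclusion on dice exceeding 4: Σ_j (-1)^j C(3,j)·C(7-1-4j, 2) = C(3,0)·C(6,2) - C(3,1)·C(2,2) = 1·15 - 3·1 = 12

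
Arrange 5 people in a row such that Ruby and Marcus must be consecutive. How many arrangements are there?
Treat the 2 as one block: (5-2+1)! × 2! = 24 × 2 = 48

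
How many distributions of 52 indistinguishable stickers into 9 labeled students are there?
C(52+9-1, 9-1) = C(60, 8) = 2558620845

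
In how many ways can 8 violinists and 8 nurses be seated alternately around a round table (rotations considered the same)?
Fix one of the violinists: (8-1)! ways for the remaining violinists, × 8! ways for the nurses = 5040 × 40320 = 203212800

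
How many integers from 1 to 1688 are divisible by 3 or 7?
⌊1688/3⌋ + ⌊1688/7⌋ - ⌊1688/21⌋ = 562 + 241 - 80 = 723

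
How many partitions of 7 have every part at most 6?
Let r_j(i) = number of partitions of i into parts ≤ j, for i = 0..7. r_1(i) = 1 for all i; r_j(i) = r_{j-1}(i) + r_j(i-j). Rows j = 2..6: ≤2: 1 1 2 2 3 3 4 4; ≤3: 1 1 2 3 4 5 7 8; ≤4: 1 1 2 3 5 6 9 11; ≤5: 1 1 2 3 5 7 10 13; ≤6: 1 1 2 3 5 7 11 14. r_6(7) = 14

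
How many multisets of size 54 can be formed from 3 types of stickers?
C(54+3-1, 3-1) = C(56, 2) = 1540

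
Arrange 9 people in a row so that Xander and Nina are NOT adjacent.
Total - adjacent = 9! - (9-1)!×2 = 362880 - 80640 = 282240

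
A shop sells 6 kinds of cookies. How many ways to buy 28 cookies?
C(28+6-1, 6-1) = C(33, 5) = 237336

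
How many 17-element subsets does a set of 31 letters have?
C(31,17) = 31!/(17!×14!) = 265182525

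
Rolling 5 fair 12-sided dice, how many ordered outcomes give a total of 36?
Coefficient of x^36 in (x + x² + ... + x^12)^5. By inclusion-exclusion on dice exceeding 12: Σ_j (-1)^j C(5,j)·C(36-1-12j, 4) = C(5,0)·C(35,4) - C(5,1)·C(23,4) + C(5,2)·C(11,4) = 1·52360 - 5·8855 + 10·330 = 11385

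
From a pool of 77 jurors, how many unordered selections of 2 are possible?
C(77,2) = 77!/(2!×75!) = 2926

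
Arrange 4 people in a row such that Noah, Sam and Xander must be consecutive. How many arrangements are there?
Treat the 3 as one block: (4-3+1)! × 3! = 2 × 6 = 12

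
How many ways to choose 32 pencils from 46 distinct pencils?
C(46,32) = 46!/(32!×14!) = 239877544005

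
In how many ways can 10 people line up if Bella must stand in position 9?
Fix one position: (10-1)! = 362880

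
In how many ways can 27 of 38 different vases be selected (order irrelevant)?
C(38,27) = 38!/(27!×11!) = 1203322288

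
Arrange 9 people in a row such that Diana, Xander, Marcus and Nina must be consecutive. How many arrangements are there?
Treat the 4 as one block: (9-4+1)! × 4! = 720 × 24 = 17280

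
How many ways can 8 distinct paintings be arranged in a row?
8! = 40320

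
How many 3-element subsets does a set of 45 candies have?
C(45,3) = 45!/(3!×42!) = 14190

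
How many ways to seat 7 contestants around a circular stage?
Circular: fix one position, arrange the rest. (7-1)! = 720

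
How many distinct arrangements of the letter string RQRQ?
4! / (2! × 2!) = 6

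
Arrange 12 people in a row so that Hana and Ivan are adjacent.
Treat as block: (12-1)! × 2! = 39916800 × 2 = 79833600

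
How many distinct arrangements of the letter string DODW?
4! / (2! × 1! × 1!) = 12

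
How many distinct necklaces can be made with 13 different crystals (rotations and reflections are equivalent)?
(13-1)!/2 = 479001600/2 = 239500800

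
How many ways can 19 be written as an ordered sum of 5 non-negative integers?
C(19+5-1, 5-1) = C(23, 4) = 8855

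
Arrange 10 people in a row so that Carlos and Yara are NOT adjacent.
Total - adjacent = 10! - (10-1)!×2 = 3628800 - 725760 = 2903040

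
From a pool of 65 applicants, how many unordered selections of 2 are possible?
C(65,2) = 65!/(2!×63!) = 2080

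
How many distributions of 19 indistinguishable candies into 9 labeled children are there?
C(19+9-1, 9-1) = C(27, 8) = 2220075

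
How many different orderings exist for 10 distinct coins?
10! = 3628800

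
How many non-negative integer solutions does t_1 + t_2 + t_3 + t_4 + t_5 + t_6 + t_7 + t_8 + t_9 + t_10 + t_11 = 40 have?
C(40+11-1, 11-1) = C(50, 10) = 10272278170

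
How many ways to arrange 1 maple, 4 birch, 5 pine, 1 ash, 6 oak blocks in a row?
17! / (1! × 4! × 5! × 1! × 6!) = 171531360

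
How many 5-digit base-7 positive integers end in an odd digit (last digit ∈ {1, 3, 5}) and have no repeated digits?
Last∈{1,3,5}. Last=0: 0. Last nonzero: 3×5×P(5,3) = 900. Total = 900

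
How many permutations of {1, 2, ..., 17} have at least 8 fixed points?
Exactly j fixed points: C(17,j)·!(17-j); sum over j ≥ 8 (derangement numbers via !m = (m-1)·(!(m-1) + !(m-2)): !0..!9 = 1, 0, 1, 2, 9, 44, 265, 1854, 14833, 133496). Σ_{j=8}^{17} C(17,j)·!(17-j) = C(17,8)·!9 + C(17,9)·!8 + C(17,10)·!7 + C(17,11)·!6 + C(17,12)·!5 + C(17,13)·!4 + C(17,14)·!3 + C(17,15)·!2 + C(17,16)·!1 + C(17,17)·!0 = 24310·133496 + 24310·14833 + 19448·1854 + 12376·265 + 6188·44 + 2380·9 + 680·2 + 136·1 + 17·0 + 1·1 = 3645509411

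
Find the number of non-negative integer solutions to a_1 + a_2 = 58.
C(58+2-1, 2-1) = C(59, 1) = 59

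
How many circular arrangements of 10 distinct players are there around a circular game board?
Circular: fix one position, arrange the rest. (10-1)! = 362880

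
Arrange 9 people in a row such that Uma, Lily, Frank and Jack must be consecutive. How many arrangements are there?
Treat the 4 as one block: (9-4+1)! × 4! = 720 × 24 = 17280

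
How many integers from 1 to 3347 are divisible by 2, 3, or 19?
⌊3347/2⌋+⌊3347/3⌋+⌊3347/19⌋ - ⌊3347/6⌋-⌊3347/38⌋-⌊3347/57⌋ + ⌊3347/114⌋ = 1673+1115+176 - 557-88-58 + 29 = 2290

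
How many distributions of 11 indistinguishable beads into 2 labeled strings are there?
C(11+2-1, 2-1) = C(12, 1) = 12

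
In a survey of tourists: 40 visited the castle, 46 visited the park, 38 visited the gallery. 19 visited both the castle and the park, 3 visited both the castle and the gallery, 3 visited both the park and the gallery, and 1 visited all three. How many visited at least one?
|A∪B∪C| = 40+46+38-19-3-3+1 = 100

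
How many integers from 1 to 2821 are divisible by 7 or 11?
⌊2821/7⌋ + ⌊2821/11⌋ - ⌊2821/77⌋ = 403 + 256 - 36 = 623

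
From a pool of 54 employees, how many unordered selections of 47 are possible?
C(54,47) = 54!/(47!×7!) = 177100560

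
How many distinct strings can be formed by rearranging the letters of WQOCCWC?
7! / (1! × 3! × 1! × 2!) = 420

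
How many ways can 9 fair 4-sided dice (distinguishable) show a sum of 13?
Coefficient of x^13 in (x + x² + ... + x^4)^9. By inclusion-exclusion on dice exceeding 4: Σ_j (-1)^j C(9,j)·C(13-1-4j, 8) = C(9,0)·C(12,8) - C(9,1)·C(8,8) = 1·495 - 9·1 = 486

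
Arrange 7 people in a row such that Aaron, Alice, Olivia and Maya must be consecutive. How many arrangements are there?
Treat the 4 as one block: (7-4+1)! × 4! = 24 × 24 = 576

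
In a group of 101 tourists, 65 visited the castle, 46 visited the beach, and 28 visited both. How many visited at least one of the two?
|A∪B| = |A| + |B| - |A∩B| = 65 + 46 - 28 = 83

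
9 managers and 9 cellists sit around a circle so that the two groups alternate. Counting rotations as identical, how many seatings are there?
Fix one of the managers: (9-1)! ways for the remaining managers, × 9! ways for the cellists = 40320 × 362880 = 14631321600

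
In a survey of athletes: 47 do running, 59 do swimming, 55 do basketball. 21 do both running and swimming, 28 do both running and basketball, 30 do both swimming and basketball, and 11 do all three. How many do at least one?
|A∪B∪C| = 47+59+55-21-28-30+11 = 93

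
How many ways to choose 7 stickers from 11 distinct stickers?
C(11,7) = 11!/(7!×4!) = 330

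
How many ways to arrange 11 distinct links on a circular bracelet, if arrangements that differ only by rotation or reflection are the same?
(11-1)!/2 = 3628800/2 = 1814400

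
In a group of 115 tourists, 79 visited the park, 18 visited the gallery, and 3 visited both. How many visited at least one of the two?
|A∪B| = |A| + |B| - |A∩B| = 79 + 18 - 3 = 94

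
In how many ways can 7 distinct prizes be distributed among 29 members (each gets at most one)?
P(29,7) = 29!/(29-7)! = 7866331200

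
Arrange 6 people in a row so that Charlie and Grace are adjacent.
Treat as block: (6-1)! × 2! = 120 × 2 = 240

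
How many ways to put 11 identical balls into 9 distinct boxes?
C(11+9-1, 9-1) = C(19, 8) = 75582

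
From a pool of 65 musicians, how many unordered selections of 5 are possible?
C(65,5) = 65!/(5!×60!) = 8259888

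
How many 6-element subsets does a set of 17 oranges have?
C(17,6) = 17!/(6!×11!) = 12376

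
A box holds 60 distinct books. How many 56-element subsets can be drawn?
C(60,56) = 60!/(56!×4!) = 487635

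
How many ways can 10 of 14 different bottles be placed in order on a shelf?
P(14,10) = 14!/(14-10)! = 3632428800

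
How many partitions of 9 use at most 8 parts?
By conjugation, equals partitions of 9 into parts ≤ 8. Let r_j(i) = number of partitions of i into parts ≤ j, for i = 0..9. r_1(i) = 1 for all i; r_j(i) = r_{j-1}(i) + r_j(i-j). Rows j = 2..8: ≤2: 1 1 2 2 3 3 4 4 5 5; ≤3: 1 1 2 3 4 5 7 8 10 12; ≤4: 1 1 2 3 5 6 9 11 15 18; ≤5: 1 1 2 3 5 7 10 13 18 23; ≤6: 1 1 2 3 5 7 11 14 20 26; ≤7: 1 1 2 3 5 7 11 15 21 28; ≤8: 1 1 2 3 5 7 11 15 22 29. r_8(9) = 29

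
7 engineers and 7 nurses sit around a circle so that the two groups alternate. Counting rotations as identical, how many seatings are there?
Fix one of the engineers: (7-1)! ways for the remaining engineers, × 7! ways for the nurses = 720 × 5040 = 3628800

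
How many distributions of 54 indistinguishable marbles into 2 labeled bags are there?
C(54+2-1, 2-1) = C(55, 1) = 55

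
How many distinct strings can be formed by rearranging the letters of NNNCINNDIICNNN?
14! / (8! × 3! × 2! × 1!) = 180180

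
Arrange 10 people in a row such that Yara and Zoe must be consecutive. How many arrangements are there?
Treat the 2 as one block: (10-2+1)! × 2! = 362880 × 2 = 725760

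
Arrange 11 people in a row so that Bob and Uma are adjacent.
Treat as block: (11-1)! × 2! = 3628800 × 2 = 7257600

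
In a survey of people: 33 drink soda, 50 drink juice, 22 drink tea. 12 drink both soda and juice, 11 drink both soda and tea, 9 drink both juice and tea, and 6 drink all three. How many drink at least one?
|A∪B∪C| = 33+50+22-12-11-9+6 = 79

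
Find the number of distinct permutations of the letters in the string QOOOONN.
7! / (4! × 2! × 1!) = 105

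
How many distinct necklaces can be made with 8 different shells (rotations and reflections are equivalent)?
(8-1)!/2 = 5040/2 = 2520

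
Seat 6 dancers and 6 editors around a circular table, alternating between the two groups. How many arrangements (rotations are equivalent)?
Fix one of the dancers: (6-1)! ways for the remaining dancers, × 6! ways for the editors = 120 × 720 = 86400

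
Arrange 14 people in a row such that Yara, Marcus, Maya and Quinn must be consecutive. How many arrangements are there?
Treat the 4 as one block: (14-4+1)! × 4! = 39916800 × 24 = 958003200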